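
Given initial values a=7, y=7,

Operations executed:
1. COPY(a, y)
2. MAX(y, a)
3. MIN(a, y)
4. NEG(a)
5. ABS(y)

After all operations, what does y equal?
y = 7

Tracing execution:
Step 1: COPY(a, y) → y = 7
Step 2: MAX(y, a) → y = 7
Step 3: MIN(a, y) → y = 7
Step 4: NEG(a) → y = 7
Step 5: ABS(y) → y = 7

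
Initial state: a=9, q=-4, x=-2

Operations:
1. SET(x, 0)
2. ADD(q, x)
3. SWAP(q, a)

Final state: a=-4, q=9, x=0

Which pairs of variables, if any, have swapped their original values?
(q, a)

Comparing initial and final values:
q: -4 → 9
a: 9 → -4
x: -2 → 0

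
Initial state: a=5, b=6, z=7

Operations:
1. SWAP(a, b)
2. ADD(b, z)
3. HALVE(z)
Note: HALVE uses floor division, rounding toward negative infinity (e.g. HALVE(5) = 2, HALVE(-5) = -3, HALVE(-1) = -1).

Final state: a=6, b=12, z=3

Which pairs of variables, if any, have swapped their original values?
None

Comparing initial and final values:
z: 7 → 3
a: 5 → 6
b: 6 → 12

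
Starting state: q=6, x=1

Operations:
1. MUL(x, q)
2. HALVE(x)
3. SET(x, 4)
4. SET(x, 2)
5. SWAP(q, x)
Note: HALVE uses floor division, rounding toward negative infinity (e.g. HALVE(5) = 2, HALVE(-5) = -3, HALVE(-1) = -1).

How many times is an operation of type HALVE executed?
1

Counting HALVE operations:
Step 2: HALVE(x) ← HALVE
Total: 1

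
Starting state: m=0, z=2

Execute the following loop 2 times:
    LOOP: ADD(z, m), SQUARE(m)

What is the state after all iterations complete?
m=0, z=2

Iteration trace:
Start: m=0, z=2
After iteration 1: m=0, z=2
After iteration 2: m=0, z=2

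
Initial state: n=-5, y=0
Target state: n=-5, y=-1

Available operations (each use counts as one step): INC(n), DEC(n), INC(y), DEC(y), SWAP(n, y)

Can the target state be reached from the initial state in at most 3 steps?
Yes

Path (1 step): DEC(y)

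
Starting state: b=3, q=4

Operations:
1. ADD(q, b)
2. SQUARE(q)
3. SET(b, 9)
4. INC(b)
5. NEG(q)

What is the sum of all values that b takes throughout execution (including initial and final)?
38

Values of b at each step:
Initial: b = 3
After step 1: b = 3
After step 2: b = 3
After step 3: b = 9
After step 4: b = 10
After step 5: b = 10
Sum = 3 + 3 + 3 + 9 + 10 + 10 = 38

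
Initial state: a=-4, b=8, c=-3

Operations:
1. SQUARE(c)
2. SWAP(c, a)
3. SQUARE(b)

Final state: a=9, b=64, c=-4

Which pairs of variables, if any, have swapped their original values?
None

Comparing initial and final values:
c: -3 → -4
a: -4 → 9
b: 8 → 64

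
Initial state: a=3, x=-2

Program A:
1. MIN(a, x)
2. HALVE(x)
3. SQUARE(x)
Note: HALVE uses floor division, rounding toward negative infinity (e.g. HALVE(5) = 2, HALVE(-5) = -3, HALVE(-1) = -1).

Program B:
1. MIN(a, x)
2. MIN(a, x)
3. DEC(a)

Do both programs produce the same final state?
No

Program A final state: a=-2, x=1
Program B final state: a=-3, x=-2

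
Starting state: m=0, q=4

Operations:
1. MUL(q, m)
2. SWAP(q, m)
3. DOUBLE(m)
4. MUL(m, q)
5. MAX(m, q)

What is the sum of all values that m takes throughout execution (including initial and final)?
0

Values of m at each step:
Initial: m = 0
After step 1: m = 0
After step 2: m = 0
After step 3: m = 0
After step 4: m = 0
After step 5: m = 0
Sum = 0 + 0 + 0 + 0 + 0 + 0 = 0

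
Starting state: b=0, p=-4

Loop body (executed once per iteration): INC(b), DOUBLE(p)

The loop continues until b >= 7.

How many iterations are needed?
7

Tracing iterations:
Initial: b=0, p=-4
After iteration 1: b=1, p=-8
After iteration 2: b=2, p=-16
After iteration 3: b=3, p=-32
After iteration 4: b=4, p=-64
After iteration 5: b=5, p=-128
After iteration 6: b=6, p=-256
After iteration 7: b=7, p=-512
b >= 7 now holds, so the loop exits after 7 iterations.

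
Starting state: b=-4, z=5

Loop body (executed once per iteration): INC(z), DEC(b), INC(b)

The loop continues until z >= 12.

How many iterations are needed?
7

Tracing iterations:
Initial: b=-4, z=5
After iteration 1: b=-4, z=6
After iteration 2: b=-4, z=7
After iteration 3: b=-4, z=8
After iteration 4: b=-4, z=9
After iteration 5: b=-4, z=10
After iteration 6: b=-4, z=11
After iteration 7: b=-4, z=12
z >= 12 now holds, so the loop exits after 7 iterations.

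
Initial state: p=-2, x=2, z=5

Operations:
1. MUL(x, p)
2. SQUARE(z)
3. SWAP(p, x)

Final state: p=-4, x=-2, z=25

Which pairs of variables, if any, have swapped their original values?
None

Comparing initial and final values:
z: 5 → 25
p: -2 → -4
x: 2 → -2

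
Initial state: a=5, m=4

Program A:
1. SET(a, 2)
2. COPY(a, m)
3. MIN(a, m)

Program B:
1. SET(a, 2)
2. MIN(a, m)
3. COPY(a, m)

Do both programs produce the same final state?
Yes

Program A final state: a=4, m=4
Program B final state: a=4, m=4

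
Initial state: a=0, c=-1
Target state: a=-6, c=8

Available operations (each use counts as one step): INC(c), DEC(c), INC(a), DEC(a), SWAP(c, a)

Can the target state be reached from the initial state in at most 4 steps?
No

The target state cannot be reached within 4 steps.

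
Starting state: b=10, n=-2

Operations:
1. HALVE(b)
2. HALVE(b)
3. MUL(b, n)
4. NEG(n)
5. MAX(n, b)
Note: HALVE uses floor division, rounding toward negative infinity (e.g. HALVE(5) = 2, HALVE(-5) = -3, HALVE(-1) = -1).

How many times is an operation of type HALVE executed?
2

Counting HALVE operations:
Step 1: HALVE(b) ← HALVE
Step 2: HALVE(b) ← HALVE
Total: 2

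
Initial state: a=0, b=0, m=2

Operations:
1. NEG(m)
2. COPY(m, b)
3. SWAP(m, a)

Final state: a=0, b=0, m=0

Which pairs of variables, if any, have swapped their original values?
None

Comparing initial and final values:
m: 2 → 0
a: 0 → 0
b: 0 → 0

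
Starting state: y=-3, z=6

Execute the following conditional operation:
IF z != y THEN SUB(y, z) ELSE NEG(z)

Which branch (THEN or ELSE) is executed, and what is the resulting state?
Branch: THEN, Final state: y=-9, z=6

Evaluating condition: z != y
z = 6, y = -3
Condition is True, so THEN branch executes
After SUB(y, z): y=-9, z=6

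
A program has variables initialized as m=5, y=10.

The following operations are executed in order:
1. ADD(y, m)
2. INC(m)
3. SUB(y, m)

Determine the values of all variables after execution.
{m: 6, y: 9}

Step-by-step execution:
Initial: m=5, y=10
After step 1 (ADD(y, m)): m=5, y=15
After step 2 (INC(m)): m=6, y=15
After step 3 (SUB(y, m)): m=6, y=9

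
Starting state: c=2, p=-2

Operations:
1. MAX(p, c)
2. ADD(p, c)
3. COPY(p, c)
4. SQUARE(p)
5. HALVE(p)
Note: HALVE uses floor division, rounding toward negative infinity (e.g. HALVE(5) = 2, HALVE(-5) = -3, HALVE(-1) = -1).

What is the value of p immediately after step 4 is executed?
p = 4

Tracing p through execution:
Initial: p = -2
After step 1 (MAX(p, c)): p = 2
After step 2 (ADD(p, c)): p = 4
After step 3 (COPY(p, c)): p = 2
After step 4 (SQUARE(p)): p = 4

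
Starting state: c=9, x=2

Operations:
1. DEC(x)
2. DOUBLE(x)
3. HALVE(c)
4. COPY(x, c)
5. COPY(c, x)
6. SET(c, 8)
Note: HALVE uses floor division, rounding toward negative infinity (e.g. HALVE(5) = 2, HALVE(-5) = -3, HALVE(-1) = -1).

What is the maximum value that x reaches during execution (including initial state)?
4

Values of x at each step:
Initial: x = 2
After step 1: x = 1
After step 2: x = 2
After step 3: x = 2
After step 4: x = 4 ← maximum
After step 5: x = 4
After step 6: x = 4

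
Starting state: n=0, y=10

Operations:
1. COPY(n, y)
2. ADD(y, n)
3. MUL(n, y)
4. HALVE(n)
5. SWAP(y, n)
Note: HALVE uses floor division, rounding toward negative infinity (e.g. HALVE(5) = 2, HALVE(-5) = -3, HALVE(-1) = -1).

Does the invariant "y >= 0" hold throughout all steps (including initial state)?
Yes

The invariant holds at every step.

State at each step:
Initial: n=0, y=10
After step 1: n=10, y=10
After step 2: n=10, y=20
After step 3: n=200, y=20
After step 4: n=100, y=20
After step 5: n=20, y=100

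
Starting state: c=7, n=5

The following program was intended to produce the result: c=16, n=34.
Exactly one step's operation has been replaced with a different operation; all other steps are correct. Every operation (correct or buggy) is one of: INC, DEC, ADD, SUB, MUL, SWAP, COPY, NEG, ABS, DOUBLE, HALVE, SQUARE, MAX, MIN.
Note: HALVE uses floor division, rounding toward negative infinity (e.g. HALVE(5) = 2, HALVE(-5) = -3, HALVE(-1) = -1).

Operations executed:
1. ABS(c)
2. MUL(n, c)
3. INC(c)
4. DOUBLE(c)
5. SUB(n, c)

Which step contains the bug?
Step 5

Trace with buggy code:
Initial: c=7, n=5
After step 1: c=7, n=5
After step 2: c=7, n=35
After step 3: c=8, n=35
After step 4: c=16, n=35
After step 5: c=16, n=19
Actual final c=16, n=19 ≠ expected c=16, n=34.
Step 5 is the only position where a single-operation replacement can produce the expected result.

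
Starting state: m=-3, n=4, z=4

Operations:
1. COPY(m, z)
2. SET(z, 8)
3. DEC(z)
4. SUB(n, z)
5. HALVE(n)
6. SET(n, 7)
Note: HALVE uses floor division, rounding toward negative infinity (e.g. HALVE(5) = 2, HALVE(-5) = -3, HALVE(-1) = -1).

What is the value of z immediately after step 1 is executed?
z = 4

Tracing z through execution:
Initial: z = 4
After step 1 (COPY(m, z)): z = 4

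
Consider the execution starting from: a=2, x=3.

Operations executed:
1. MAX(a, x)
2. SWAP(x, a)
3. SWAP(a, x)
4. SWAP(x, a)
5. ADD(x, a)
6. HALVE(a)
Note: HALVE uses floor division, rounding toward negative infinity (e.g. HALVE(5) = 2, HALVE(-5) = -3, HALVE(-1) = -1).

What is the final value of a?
a = 1

Tracing execution:
Step 1: MAX(a, x) → a = 3
Step 2: SWAP(x, a) → a = 3
Step 3: SWAP(a, x) → a = 3
Step 4: SWAP(x, a) → a = 3
Step 5: ADD(x, a) → a = 3
Step 6: HALVE(a) → a = 1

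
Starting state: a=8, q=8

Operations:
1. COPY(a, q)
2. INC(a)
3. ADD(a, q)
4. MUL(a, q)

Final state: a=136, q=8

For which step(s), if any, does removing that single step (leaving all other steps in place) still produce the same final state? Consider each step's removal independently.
Step(s) 1

Testing removal of each single step:
Without step 1: final = a=136, q=8 (same)
Without step 2: final = a=128, q=8 (different)
Without step 3: final = a=72, q=8 (different)
Without step 4: final = a=17, q=8 (different)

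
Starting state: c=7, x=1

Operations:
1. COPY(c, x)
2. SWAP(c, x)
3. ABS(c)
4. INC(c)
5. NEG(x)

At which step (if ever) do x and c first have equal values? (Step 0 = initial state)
Step 1

x and c first become equal after step 1.

Comparing values at each step:
Initial: x=1, c=7
After step 1: x=1, c=1 ← equal!
After step 2: x=1, c=1 ← equal!
After step 3: x=1, c=1 ← equal!
After step 4: x=1, c=2
After step 5: x=-1, c=2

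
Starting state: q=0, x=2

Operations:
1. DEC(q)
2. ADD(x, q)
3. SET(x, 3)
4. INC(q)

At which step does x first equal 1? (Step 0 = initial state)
Step 2

Tracing x:
Initial: x = 2
After step 1: x = 2
After step 2: x = 1 ← first occurrence
After step 3: x = 3
After step 4: x = 3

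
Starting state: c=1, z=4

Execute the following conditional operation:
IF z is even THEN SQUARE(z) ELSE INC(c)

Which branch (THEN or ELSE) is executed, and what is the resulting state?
Branch: THEN, Final state: c=1, z=16

Evaluating condition: z is even
Condition is True, so THEN branch executes
After SQUARE(z): c=1, z=16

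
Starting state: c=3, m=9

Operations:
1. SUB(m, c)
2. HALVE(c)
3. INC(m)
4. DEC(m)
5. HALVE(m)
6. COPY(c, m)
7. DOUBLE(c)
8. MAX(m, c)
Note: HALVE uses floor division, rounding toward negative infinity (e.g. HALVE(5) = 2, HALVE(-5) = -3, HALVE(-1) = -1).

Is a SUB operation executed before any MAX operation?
Yes

First SUB: step 1
First MAX: step 8
Since 1 < 8, SUB comes first.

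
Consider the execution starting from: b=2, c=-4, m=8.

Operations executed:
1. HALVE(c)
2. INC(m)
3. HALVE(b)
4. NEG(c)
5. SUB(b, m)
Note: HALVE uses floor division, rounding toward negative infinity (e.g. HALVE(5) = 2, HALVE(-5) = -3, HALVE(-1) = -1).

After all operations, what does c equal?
c = 2

Tracing execution:
Step 1: HALVE(c) → c = -2
Step 2: INC(m) → c = -2
Step 3: HALVE(b) → c = -2
Step 4: NEG(c) → c = 2
Step 5: SUB(b, m) → c = 2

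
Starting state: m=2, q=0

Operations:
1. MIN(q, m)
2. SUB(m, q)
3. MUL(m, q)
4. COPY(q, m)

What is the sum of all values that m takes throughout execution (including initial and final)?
6

Values of m at each step:
Initial: m = 2
After step 1: m = 2
After step 2: m = 2
After step 3: m = 0
After step 4: m = 0
Sum = 2 + 2 + 2 + 0 + 0 = 6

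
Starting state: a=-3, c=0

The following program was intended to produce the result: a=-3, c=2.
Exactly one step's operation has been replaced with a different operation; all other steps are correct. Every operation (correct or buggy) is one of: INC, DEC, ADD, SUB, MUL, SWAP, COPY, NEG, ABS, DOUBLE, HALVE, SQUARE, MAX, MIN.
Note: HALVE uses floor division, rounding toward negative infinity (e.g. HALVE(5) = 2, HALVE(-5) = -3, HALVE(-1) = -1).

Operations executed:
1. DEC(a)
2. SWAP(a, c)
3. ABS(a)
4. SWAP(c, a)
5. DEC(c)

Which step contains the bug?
Step 1

Trace with buggy code:
Initial: a=-3, c=0
After step 1: a=-4, c=0
After step 2: a=0, c=-4
After step 3: a=0, c=-4
After step 4: a=-4, c=0
After step 5: a=-4, c=-1
Actual final a=-4, c=-1 ≠ expected a=-3, c=2.
Step 1 is the only position where a single-operation replacement can produce the expected result.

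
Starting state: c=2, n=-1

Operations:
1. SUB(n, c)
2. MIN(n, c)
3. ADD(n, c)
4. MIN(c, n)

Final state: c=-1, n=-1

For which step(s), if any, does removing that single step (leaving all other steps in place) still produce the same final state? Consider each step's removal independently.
Step(s) 2

Testing removal of each single step:
Without step 1: final = c=1, n=1 (different)
Without step 2: final = c=-1, n=-1 (same)
Without step 3: final = c=-3, n=-3 (different)
Without step 4: final = c=2, n=-1 (different)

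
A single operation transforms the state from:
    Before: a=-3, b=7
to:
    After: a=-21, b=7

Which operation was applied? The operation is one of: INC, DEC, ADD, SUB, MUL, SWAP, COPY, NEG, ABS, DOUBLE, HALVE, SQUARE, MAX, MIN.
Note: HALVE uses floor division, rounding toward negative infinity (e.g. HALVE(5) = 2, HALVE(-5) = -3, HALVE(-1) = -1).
MUL(a, b)

Analyzing the change:
Before: a=-3, b=7
After: a=-21, b=7
Variable a changed from -3 to -21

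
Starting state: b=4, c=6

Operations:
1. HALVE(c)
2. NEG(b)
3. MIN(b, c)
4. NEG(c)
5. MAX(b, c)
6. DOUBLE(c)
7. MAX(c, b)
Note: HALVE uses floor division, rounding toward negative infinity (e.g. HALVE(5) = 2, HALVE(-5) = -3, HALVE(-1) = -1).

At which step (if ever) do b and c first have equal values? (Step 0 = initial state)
Step 5

b and c first become equal after step 5.

Comparing values at each step:
Initial: b=4, c=6
After step 1: b=4, c=3
After step 2: b=-4, c=3
After step 3: b=-4, c=3
After step 4: b=-4, c=-3
After step 5: b=-3, c=-3 ← equal!
After step 6: b=-3, c=-6
After step 7: b=-3, c=-3 ← equal!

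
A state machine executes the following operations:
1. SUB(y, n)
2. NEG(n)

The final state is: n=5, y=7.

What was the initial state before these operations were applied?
n=-5, y=2

Working backwards:
Final state: n=5, y=7
Before step 2 (NEG(n)): n=-5, y=7
Before step 1 (SUB(y, n)): n=-5, y=2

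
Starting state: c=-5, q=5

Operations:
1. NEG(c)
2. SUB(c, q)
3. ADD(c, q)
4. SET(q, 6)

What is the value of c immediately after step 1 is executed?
c = 5

Tracing c through execution:
Initial: c = -5
After step 1 (NEG(c)): c = 5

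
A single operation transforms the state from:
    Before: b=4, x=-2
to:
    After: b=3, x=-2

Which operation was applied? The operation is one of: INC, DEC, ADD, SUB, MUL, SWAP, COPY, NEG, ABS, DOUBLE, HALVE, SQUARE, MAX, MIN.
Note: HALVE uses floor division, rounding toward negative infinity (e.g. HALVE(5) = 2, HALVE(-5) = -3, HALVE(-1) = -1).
DEC(b)

Analyzing the change:
Before: b=4, x=-2
After: b=3, x=-2
Variable b changed from 4 to 3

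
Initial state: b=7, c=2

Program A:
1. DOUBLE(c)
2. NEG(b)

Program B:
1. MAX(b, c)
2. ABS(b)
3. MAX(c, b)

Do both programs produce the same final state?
No

Program A final state: b=-7, c=4
Program B final state: b=7, c=7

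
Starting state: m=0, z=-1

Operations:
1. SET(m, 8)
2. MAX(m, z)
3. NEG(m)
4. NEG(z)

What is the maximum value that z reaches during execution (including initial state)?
1

Values of z at each step:
Initial: z = -1
After step 1: z = -1
After step 2: z = -1
After step 3: z = -1
After step 4: z = 1 ← maximum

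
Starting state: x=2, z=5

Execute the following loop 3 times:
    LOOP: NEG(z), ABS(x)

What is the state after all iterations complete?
x=2, z=-5

Iteration trace:
Start: x=2, z=5
After iteration 1: x=2, z=-5
After iteration 2: x=2, z=5
After iteration 3: x=2, z=-5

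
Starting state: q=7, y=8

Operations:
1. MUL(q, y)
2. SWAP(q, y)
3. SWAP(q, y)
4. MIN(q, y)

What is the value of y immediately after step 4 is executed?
y = 8

Tracing y through execution:
Initial: y = 8
After step 1 (MUL(q, y)): y = 8
After step 2 (SWAP(q, y)): y = 56
After step 3 (SWAP(q, y)): y = 8
After step 4 (MIN(q, y)): y = 8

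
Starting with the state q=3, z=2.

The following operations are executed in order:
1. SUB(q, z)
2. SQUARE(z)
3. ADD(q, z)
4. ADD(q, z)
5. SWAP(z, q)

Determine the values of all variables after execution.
{q: 4, z: 9}

Step-by-step execution:
Initial: q=3, z=2
After step 1 (SUB(q, z)): q=1, z=2
After step 2 (SQUARE(z)): q=1, z=4
After step 3 (ADD(q, z)): q=5, z=4
After step 4 (ADD(q, z)): q=9, z=4
After step 5 (SWAP(z, q)): q=4, z=9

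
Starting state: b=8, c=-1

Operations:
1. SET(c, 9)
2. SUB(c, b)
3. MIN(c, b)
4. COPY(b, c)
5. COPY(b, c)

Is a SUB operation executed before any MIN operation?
Yes

First SUB: step 2
First MIN: step 3
Since 2 < 3, SUB comes first.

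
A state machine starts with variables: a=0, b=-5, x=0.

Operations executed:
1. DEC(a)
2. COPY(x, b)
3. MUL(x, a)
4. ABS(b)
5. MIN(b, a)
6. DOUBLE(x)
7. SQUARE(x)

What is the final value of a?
a = -1

Tracing execution:
Step 1: DEC(a) → a = -1
Step 2: COPY(x, b) → a = -1
Step 3: MUL(x, a) → a = -1
Step 4: ABS(b) → a = -1
Step 5: MIN(b, a) → a = -1
Step 6: DOUBLE(x) → a = -1
Step 7: SQUARE(x) → a = -1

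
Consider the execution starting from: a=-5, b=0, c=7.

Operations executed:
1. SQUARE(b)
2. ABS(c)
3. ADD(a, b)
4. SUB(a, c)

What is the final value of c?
c = 7

Tracing execution:
Step 1: SQUARE(b) → c = 7
Step 2: ABS(c) → c = 7
Step 3: ADD(a, b) → c = 7
Step 4: SUB(a, c) → c = 7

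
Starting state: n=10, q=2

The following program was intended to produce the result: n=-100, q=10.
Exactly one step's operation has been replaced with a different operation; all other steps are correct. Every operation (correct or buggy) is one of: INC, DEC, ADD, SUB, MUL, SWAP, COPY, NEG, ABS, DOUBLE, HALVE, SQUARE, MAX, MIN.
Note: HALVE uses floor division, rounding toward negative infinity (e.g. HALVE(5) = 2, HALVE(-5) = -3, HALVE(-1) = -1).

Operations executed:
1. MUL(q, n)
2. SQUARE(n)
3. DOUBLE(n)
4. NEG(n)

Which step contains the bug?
Step 3

Trace with buggy code:
Initial: n=10, q=2
After step 1: n=10, q=20
After step 2: n=100, q=20
After step 3: n=200, q=20
After step 4: n=-200, q=20
Actual final n=-200, q=20 ≠ expected n=-100, q=10.
Step 3 is the only position where a single-operation replacement can produce the expected result.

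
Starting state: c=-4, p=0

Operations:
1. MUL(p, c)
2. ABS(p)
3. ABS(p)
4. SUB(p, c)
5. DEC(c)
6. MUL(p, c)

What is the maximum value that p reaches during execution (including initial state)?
4

Values of p at each step:
Initial: p = 0
After step 1: p = 0
After step 2: p = 0
After step 3: p = 0
After step 4: p = 4 ← maximum
After step 5: p = 4
After step 6: p = -20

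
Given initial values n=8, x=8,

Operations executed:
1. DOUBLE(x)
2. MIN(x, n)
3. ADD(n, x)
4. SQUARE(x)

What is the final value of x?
x = 64

Tracing execution:
Step 1: DOUBLE(x) → x = 16
Step 2: MIN(x, n) → x = 8
Step 3: ADD(n, x) → x = 8
Step 4: SQUARE(x) → x = 64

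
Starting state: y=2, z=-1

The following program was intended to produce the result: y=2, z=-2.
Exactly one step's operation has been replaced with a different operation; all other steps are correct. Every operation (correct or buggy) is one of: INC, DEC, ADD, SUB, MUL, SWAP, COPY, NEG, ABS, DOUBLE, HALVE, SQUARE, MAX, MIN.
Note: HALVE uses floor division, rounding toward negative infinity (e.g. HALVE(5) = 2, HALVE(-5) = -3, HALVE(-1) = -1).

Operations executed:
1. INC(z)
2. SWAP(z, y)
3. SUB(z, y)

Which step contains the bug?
Step 2

Trace with buggy code:
Initial: y=2, z=-1
After step 1: y=2, z=0
After step 2: y=0, z=2
After step 3: y=0, z=2
Actual final y=0, z=2 ≠ expected y=2, z=-2.
Step 2 is the only position where a single-operation replacement can produce the expected result.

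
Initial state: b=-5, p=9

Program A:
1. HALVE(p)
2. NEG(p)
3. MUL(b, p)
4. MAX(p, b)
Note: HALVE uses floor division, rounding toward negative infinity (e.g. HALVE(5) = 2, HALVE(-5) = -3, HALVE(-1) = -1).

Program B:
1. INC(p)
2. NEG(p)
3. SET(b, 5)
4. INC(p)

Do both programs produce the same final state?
No

Program A final state: b=20, p=20
Program B final state: b=5, p=-9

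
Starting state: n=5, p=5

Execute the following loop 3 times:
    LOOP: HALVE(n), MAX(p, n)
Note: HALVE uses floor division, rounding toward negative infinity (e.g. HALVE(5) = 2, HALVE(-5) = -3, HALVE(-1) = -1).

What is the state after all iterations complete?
n=0, p=5

Iteration trace:
Start: n=5, p=5
After iteration 1: n=2, p=5
After iteration 2: n=1, p=5
After iteration 3: n=0, p=5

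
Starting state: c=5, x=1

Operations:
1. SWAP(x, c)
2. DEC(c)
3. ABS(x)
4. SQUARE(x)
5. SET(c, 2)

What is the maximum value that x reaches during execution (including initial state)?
25

Values of x at each step:
Initial: x = 1
After step 1: x = 5
After step 2: x = 5
After step 3: x = 5
After step 4: x = 25 ← maximum
After step 5: x = 25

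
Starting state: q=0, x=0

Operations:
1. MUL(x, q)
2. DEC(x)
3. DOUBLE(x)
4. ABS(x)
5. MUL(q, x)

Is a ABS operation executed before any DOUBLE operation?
No

First ABS: step 4
First DOUBLE: step 3
Since 4 > 3, DOUBLE comes first.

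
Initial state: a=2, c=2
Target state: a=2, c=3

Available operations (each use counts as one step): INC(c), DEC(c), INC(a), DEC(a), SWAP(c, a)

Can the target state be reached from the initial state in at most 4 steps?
Yes

Path (1 step): INC(c)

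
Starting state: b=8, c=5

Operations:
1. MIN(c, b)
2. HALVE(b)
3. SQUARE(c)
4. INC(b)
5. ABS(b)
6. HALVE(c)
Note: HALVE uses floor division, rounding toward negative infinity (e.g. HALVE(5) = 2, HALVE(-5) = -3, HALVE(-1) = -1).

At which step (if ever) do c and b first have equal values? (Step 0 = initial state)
Never

c and b never become equal during execution.

Comparing values at each step:
Initial: c=5, b=8
After step 1: c=5, b=8
After step 2: c=5, b=4
After step 3: c=25, b=4
After step 4: c=25, b=5
After step 5: c=25, b=5
After step 6: c=12, b=5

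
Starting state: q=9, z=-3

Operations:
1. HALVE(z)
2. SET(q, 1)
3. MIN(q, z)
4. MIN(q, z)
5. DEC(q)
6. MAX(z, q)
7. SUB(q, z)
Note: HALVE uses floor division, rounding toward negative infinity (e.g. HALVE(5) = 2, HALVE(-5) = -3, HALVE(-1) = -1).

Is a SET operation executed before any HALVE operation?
No

First SET: step 2
First HALVE: step 1
Since 2 > 1, HALVE comes first.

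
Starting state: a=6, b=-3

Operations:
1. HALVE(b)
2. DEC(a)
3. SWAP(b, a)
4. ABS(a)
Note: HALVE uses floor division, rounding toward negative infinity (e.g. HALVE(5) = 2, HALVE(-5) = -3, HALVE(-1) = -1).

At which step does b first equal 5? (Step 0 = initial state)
Step 3

Tracing b:
Initial: b = -3
After step 1: b = -2
After step 2: b = -2
After step 3: b = 5 ← first occurrence
After step 4: b = 5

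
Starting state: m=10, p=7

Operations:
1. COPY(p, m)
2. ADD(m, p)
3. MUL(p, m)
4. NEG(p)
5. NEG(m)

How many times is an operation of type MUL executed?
1

Counting MUL operations:
Step 3: MUL(p, m) ← MUL
Total: 1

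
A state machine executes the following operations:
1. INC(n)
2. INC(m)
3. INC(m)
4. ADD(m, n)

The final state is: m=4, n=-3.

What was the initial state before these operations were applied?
m=5, n=-4

Working backwards:
Final state: m=4, n=-3
Before step 4 (ADD(m, n)): m=7, n=-3
Before step 3 (INC(m)): m=6, n=-3
Before step 2 (INC(m)): m=5, n=-3
Before step 1 (INC(n)): m=5, n=-4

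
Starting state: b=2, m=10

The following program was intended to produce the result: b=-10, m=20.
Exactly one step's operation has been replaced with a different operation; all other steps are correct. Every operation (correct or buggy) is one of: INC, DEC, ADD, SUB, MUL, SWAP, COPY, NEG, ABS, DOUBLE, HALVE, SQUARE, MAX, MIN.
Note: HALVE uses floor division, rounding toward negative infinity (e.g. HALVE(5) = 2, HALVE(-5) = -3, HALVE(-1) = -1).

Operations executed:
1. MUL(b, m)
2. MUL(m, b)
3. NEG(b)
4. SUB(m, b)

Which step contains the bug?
Step 2

Trace with buggy code:
Initial: b=2, m=10
After step 1: b=20, m=10
After step 2: b=20, m=200
After step 3: b=-20, m=200
After step 4: b=-20, m=220
Actual final b=-20, m=220 ≠ expected b=-10, m=20.
Step 2 is the only position where a single-operation replacement can produce the expected result.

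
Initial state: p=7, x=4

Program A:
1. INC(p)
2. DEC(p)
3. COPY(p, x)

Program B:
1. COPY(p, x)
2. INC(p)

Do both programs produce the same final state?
No

Program A final state: p=4, x=4
Program B final state: p=5, x=4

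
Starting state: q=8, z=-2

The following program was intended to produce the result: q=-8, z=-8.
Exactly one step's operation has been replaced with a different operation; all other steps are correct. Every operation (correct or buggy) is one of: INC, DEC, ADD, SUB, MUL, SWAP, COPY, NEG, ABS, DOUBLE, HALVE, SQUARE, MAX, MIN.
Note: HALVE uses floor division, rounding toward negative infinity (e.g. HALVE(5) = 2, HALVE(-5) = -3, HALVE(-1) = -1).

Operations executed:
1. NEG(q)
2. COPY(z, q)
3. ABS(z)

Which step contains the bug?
Step 3

Trace with buggy code:
Initial: q=8, z=-2
After step 1: q=-8, z=-2
After step 2: q=-8, z=-8
After step 3: q=-8, z=8
Actual final q=-8, z=8 ≠ expected q=-8, z=-8.
Step 3 is the only position where a single-operation replacement can produce the expected result.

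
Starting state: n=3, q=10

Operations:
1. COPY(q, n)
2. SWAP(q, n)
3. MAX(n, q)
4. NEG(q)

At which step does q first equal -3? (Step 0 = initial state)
Step 4

Tracing q:
Initial: q = 10
After step 1: q = 3
After step 2: q = 3
After step 3: q = 3
After step 4: q = -3 ← first occurrence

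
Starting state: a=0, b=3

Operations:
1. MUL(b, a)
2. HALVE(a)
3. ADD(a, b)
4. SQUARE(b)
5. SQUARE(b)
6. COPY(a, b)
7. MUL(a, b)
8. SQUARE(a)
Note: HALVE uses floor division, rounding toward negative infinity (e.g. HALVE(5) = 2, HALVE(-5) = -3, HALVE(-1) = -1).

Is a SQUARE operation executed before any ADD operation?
No

First SQUARE: step 4
First ADD: step 3
Since 4 > 3, ADD comes first.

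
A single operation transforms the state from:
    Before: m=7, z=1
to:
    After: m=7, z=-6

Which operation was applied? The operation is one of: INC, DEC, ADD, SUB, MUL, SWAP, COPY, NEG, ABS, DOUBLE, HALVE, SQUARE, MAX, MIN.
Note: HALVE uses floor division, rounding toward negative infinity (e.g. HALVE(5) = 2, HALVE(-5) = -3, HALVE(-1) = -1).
SUB(z, m)

Analyzing the change:
Before: m=7, z=1
After: m=7, z=-6
Variable z changed from 1 to -6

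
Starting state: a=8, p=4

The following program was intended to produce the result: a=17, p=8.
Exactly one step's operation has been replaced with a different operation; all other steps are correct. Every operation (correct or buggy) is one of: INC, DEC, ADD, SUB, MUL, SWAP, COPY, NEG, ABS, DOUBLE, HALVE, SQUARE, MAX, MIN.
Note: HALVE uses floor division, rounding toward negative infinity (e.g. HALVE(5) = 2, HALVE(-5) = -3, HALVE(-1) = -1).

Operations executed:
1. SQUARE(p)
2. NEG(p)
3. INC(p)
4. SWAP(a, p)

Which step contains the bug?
Step 2

Trace with buggy code:
Initial: a=8, p=4
After step 1: a=8, p=16
After step 2: a=8, p=-16
After step 3: a=8, p=-15
After step 4: a=-15, p=8
Actual final a=-15, p=8 ≠ expected a=17, p=8.
Step 2 is the only position where a single-operation replacement can produce the expected result.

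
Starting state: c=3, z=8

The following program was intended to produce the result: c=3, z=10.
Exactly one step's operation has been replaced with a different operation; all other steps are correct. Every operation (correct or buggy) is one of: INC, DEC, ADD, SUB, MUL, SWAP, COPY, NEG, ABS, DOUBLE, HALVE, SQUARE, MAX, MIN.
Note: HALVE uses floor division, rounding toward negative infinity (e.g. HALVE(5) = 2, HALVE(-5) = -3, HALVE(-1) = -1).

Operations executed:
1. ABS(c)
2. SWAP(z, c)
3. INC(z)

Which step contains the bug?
Step 2

Trace with buggy code:
Initial: c=3, z=8
After step 1: c=3, z=8
After step 2: c=8, z=3
After step 3: c=8, z=4
Actual final c=8, z=4 ≠ expected c=3, z=10.
Step 2 is the only position where a single-operation replacement can produce the expected result.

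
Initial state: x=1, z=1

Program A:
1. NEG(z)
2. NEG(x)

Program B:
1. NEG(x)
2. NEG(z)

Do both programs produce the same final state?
Yes

Program A final state: x=-1, z=-1
Program B final state: x=-1, z=-1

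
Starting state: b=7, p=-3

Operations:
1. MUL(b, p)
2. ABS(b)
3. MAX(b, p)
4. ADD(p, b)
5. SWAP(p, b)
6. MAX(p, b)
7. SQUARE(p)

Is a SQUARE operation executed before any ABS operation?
No

First SQUARE: step 7
First ABS: step 2
Since 7 > 2, ABS comes first.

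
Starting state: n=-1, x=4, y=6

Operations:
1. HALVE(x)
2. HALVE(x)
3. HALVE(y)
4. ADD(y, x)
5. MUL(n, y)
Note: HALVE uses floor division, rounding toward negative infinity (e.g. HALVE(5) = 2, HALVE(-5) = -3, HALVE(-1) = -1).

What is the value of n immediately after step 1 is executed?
n = -1

Tracing n through execution:
Initial: n = -1
After step 1 (HALVE(x)): n = -1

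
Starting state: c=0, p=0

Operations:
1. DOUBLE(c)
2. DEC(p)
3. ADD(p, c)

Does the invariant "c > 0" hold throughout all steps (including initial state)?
No, violated at the initial state

The invariant is violated at the initial state (step 0).

State at each step:
Initial: c=0, p=0
After step 1: c=0, p=0
After step 2: c=0, p=-1
After step 3: c=0, p=-1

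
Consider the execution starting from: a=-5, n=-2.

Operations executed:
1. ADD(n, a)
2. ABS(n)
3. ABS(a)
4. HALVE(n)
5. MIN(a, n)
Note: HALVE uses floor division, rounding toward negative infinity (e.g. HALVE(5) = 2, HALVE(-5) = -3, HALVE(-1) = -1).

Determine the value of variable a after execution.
a = 3

Tracing execution:
Step 1: ADD(n, a) → a = -5
Step 2: ABS(n) → a = -5
Step 3: ABS(a) → a = 5
Step 4: HALVE(n) → a = 5
Step 5: MIN(a, n) → a = 3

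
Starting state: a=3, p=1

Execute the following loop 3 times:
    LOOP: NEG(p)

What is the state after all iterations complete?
a=3, p=-1

Iteration trace:
Start: a=3, p=1
After iteration 1: a=3, p=-1
After iteration 2: a=3, p=1
After iteration 3: a=3, p=-1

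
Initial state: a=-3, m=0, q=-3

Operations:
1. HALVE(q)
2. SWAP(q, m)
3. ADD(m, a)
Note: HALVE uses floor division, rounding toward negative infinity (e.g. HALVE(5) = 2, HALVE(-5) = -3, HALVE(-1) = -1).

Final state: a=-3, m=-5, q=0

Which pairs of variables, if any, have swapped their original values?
None

Comparing initial and final values:
a: -3 → -3
q: -3 → 0
m: 0 → -5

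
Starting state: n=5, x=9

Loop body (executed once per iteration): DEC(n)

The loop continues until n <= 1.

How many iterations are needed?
4

Tracing iterations:
Initial: n=5, x=9
After iteration 1: n=4, x=9
After iteration 2: n=3, x=9
After iteration 3: n=2, x=9
After iteration 4: n=1, x=9
n <= 1 now holds, so the loop exits after 4 iterations.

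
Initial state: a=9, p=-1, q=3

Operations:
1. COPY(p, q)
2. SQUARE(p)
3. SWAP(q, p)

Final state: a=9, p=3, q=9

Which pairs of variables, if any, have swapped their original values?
None

Comparing initial and final values:
p: -1 → 3
a: 9 → 9
q: 3 → 9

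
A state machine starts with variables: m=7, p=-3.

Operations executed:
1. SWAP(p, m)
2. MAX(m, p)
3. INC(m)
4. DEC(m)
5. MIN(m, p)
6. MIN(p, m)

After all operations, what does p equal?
p = 7

Tracing execution:
Step 1: SWAP(p, m) → p = 7
Step 2: MAX(m, p) → p = 7
Step 3: INC(m) → p = 7
Step 4: DEC(m) → p = 7
Step 5: MIN(m, p) → p = 7
Step 6: MIN(p, m) → p = 7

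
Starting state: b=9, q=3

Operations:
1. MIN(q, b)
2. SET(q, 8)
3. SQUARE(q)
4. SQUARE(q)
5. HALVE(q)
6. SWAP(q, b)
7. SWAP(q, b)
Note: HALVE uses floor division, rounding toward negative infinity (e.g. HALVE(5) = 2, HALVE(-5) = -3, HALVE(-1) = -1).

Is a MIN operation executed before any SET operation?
Yes

First MIN: step 1
First SET: step 2
Since 1 < 2, MIN comes first.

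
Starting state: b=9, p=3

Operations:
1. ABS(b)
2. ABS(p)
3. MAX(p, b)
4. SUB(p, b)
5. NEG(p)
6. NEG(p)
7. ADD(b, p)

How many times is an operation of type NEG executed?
2

Counting NEG operations:
Step 5: NEG(p) ← NEG
Step 6: NEG(p) ← NEG
Total: 2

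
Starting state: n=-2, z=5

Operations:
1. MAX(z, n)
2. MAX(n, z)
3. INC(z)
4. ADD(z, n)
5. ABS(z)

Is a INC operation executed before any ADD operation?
Yes

First INC: step 3
First ADD: step 4
Since 3 < 4, INC comes first.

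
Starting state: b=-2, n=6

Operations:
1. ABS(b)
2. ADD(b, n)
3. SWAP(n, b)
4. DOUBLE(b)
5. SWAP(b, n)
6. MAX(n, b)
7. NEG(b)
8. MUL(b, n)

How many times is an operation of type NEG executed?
1

Counting NEG operations:
Step 7: NEG(b) ← NEG
Total: 1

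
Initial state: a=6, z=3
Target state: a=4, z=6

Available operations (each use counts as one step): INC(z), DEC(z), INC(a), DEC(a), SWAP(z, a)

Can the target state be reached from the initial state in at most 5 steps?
Yes

Path (2 steps): INC(z) → SWAP(z, a)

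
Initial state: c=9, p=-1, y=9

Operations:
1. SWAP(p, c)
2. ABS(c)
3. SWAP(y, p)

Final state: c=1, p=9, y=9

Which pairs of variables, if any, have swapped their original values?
None

Comparing initial and final values:
p: -1 → 9
c: 9 → 1
y: 9 → 9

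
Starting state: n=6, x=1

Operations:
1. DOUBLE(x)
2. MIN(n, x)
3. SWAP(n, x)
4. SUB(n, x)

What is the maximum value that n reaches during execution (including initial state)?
6

Values of n at each step:
Initial: n = 6 ← maximum
After step 1: n = 6
After step 2: n = 2
After step 3: n = 2
After step 4: n = 0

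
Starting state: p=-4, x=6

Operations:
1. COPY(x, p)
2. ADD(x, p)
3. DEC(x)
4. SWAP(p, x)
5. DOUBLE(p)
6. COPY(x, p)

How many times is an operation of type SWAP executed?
1

Counting SWAP operations:
Step 4: SWAP(p, x) ← SWAP
Total: 1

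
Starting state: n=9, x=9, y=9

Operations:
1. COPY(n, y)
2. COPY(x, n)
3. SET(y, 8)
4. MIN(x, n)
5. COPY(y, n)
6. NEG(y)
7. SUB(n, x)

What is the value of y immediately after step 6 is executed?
y = -9

Tracing y through execution:
Initial: y = 9
After step 1 (COPY(n, y)): y = 9
After step 2 (COPY(x, n)): y = 9
After step 3 (SET(y, 8)): y = 8
After step 4 (MIN(x, n)): y = 8
After step 5 (COPY(y, n)): y = 9
After step 6 (NEG(y)): y = -9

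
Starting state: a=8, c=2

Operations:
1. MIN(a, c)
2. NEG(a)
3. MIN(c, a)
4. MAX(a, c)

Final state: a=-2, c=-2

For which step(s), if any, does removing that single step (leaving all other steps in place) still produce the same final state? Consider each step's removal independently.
Step(s) 4

Testing removal of each single step:
Without step 1: final = a=-8, c=-8 (different)
Without step 2: final = a=2, c=2 (different)
Without step 3: final = a=2, c=2 (different)
Without step 4: final = a=-2, c=-2 (same)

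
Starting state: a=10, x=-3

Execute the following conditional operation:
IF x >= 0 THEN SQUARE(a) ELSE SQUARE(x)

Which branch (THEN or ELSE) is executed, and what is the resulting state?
Branch: ELSE, Final state: a=10, x=9

Evaluating condition: x >= 0
x = -3
Condition is False, so ELSE branch executes
After SQUARE(x): a=10, x=9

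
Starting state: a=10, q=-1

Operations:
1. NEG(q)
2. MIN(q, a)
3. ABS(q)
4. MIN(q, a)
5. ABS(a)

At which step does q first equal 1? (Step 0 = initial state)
Step 1

Tracing q:
Initial: q = -1
After step 1: q = 1 ← first occurrence
After step 2: q = 1
After step 3: q = 1
After step 4: q = 1
After step 5: q = 1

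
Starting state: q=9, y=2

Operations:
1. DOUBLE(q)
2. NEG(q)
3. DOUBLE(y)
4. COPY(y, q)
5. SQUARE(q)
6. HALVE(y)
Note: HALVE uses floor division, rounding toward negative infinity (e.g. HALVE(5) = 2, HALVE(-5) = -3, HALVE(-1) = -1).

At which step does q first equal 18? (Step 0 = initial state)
Step 1

Tracing q:
Initial: q = 9
After step 1: q = 18 ← first occurrence
After step 2: q = -18
After step 3: q = -18
After step 4: q = -18
After step 5: q = 324
After step 6: q = 324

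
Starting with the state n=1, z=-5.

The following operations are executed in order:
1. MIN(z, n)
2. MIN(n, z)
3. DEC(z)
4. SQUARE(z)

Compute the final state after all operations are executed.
{n: -5, z: 36}

Step-by-step execution:
Initial: n=1, z=-5
After step 1 (MIN(z, n)): n=1, z=-5
After step 2 (MIN(n, z)): n=-5, z=-5
After step 3 (DEC(z)): n=-5, z=-6
After step 4 (SQUARE(z)): n=-5, z=36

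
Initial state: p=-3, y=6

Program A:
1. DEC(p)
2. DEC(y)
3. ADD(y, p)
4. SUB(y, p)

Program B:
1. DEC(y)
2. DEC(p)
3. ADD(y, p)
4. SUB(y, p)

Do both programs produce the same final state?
Yes

Program A final state: p=-4, y=5
Program B final state: p=-4, y=5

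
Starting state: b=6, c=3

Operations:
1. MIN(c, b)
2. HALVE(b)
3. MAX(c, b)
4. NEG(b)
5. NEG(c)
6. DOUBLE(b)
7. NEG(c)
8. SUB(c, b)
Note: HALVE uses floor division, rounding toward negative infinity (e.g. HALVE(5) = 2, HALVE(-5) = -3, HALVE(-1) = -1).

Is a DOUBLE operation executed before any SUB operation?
Yes

First DOUBLE: step 6
First SUB: step 8
Since 6 < 8, DOUBLE comes first.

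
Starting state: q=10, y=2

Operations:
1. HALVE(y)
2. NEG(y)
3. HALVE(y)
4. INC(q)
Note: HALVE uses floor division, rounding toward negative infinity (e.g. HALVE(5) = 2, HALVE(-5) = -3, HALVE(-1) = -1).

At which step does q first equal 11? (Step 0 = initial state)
Step 4

Tracing q:
Initial: q = 10
After step 1: q = 10
After step 2: q = 10
After step 3: q = 10
After step 4: q = 11 ← first occurrence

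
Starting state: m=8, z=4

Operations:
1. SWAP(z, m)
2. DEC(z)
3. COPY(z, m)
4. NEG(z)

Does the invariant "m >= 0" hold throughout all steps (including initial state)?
Yes

The invariant holds at every step.

State at each step:
Initial: m=8, z=4
After step 1: m=4, z=8
After step 2: m=4, z=7
After step 3: m=4, z=4
After step 4: m=4, z=-4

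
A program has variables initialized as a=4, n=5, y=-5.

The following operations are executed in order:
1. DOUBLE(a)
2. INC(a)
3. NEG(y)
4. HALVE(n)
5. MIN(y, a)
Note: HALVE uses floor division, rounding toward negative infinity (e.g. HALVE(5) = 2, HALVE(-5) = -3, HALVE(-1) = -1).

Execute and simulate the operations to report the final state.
{a: 9, n: 2, y: 5}

Step-by-step execution:
Initial: a=4, n=5, y=-5
After step 1 (DOUBLE(a)): a=8, n=5, y=-5
After step 2 (INC(a)): a=9, n=5, y=-5
After step 3 (NEG(y)): a=9, n=5, y=5
After step 4 (HALVE(n)): a=9, n=2, y=5
After step 5 (MIN(y, a)): a=9, n=2, y=5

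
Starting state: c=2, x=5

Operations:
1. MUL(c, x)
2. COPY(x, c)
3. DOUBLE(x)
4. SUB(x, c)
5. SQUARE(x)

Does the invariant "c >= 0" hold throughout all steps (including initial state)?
Yes

The invariant holds at every step.

State at each step:
Initial: c=2, x=5
After step 1: c=10, x=5
After step 2: c=10, x=10
After step 3: c=10, x=20
After step 4: c=10, x=10
After step 5: c=10, x=100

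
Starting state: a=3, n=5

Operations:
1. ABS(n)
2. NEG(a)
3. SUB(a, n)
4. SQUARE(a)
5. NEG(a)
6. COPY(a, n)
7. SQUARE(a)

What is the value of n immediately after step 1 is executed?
n = 5

Tracing n through execution:
Initial: n = 5
After step 1 (ABS(n)): n = 5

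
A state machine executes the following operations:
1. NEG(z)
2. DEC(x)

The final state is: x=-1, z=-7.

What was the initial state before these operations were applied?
x=0, z=7

Working backwards:
Final state: x=-1, z=-7
Before step 2 (DEC(x)): x=0, z=-7
Before step 1 (NEG(z)): x=0, z=7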